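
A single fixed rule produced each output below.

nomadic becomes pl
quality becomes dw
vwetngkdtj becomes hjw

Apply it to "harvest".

The pattern: shift every letter 3 places forward in the alphabet (wrapping around), then keep one character in every 3, starting at position 3 (positions 3rd, 6th, 9th, ...).
Doing the same to "harvest": "uv".

uv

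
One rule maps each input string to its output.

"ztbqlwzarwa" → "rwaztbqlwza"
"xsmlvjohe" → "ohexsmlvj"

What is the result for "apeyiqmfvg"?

fvgapeyiqm

The pattern: move the last 3 characters to the front (rotate right by 3).
Applying that to "apeyiqmfvg" gives "fvgapeyiqm".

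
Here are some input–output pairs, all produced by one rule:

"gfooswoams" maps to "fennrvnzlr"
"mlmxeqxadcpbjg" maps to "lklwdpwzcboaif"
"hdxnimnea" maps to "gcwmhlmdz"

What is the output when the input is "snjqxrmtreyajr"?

What's happening: shift every letter 1 place backward in the alphabet (wrapping around).
On "snjqxrmtreyajr" that produces "rmipwqlsqdxziq".

rmipwqlsqdxziq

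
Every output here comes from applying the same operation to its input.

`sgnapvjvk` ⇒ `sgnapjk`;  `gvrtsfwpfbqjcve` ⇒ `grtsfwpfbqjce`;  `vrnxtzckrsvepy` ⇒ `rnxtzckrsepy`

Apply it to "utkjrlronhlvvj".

utkjrlronhlj

In each case the input is transformed by: remove every "v".
So "utkjrlronhlvvj" becomes "utkjrlronhlj".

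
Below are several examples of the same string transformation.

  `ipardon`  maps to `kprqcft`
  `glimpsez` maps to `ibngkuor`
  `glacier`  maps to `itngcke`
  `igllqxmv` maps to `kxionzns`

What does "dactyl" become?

fncaev

What's happening: shift every letter 2 places forward in the alphabet (wrapping around), then take characters alternately from the front and the back (1st, last, 2nd, 2nd-last, ...).
"dactyl" → "fcevan" → "fncaev".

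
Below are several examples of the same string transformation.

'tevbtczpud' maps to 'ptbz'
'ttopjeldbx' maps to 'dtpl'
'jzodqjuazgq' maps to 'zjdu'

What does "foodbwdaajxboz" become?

Rule — move the last 3 characters to the front (rotate right by 3), then keep one character in every 3, starting at position 1 (positions 1st, 4th, 7th, ...).
Starting from "foodbwdaajxboz": after the first operation, "bozfoodbwdaajx"; after the second, "bfddj".

bfddj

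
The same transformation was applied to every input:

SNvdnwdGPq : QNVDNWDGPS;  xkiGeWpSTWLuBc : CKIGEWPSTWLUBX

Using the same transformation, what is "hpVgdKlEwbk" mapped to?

KPVGDKLEWBH

In each case the input is transformed by: swap the first and last characters, then convert every letter to uppercase.
On "hpVgdKlEwbk" that produces "KPVGDKLEWBH".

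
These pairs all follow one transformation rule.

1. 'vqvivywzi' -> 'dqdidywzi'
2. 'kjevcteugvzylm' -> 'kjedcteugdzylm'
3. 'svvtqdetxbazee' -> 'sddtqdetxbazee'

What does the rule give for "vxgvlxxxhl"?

dxgdlxxxhl

Rule — replace every "v" with "d".
"vxgvlxxxhl" → "dxgdlxxxhl".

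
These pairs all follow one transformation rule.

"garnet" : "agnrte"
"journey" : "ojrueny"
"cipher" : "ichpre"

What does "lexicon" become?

Looking at the pairs, the operation is to swap each adjacent pair of characters (1↔2, 3↔4, ...).
Doing the same to "lexicon": "elixocn".

elixocn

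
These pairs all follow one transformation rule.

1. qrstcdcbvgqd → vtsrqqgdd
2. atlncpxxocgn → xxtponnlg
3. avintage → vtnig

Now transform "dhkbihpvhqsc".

Rule — sort the characters into reverse alphabetical order, then delete the last 3 characters.
Applying both steps to "dhkbihpvhqsc": "vsqpkihhhdcb", then "vsqpkihhh".

vsqpkihhh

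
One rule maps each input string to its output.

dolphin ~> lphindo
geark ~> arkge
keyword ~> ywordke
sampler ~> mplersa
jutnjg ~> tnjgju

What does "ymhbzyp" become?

The rule is to move the first 2 characters to the end (rotate left by 2).
"ymhbzyp" → "hbzypym".

hbzypym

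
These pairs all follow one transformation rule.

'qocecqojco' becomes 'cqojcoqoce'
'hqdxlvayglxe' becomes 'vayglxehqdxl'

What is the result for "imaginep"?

ginepima

The transformation: swap the front and back halves of the string, then move the last character to the front.
"imaginep" → "inepimag" → "ginepima".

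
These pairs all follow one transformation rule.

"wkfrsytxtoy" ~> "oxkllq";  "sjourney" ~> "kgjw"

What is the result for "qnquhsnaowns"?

iizfgf

Looking at the pairs, the operation is to keep every other character starting from the first (positions 1st, 3rd, 5th, ...), then shift every letter 8 places backward in the alphabet (wrapping around).
Starting from "qnquhsnaowns": after the first operation, "qqhnon"; after the second, "iizfgf".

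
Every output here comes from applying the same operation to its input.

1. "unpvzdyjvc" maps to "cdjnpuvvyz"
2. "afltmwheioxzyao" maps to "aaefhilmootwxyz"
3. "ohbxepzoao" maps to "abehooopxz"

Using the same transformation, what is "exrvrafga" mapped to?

The rule is to sort the characters into alphabetical order.
Applying that to "exrvrafga" gives "aaefgrrvx".

aaefgrrvx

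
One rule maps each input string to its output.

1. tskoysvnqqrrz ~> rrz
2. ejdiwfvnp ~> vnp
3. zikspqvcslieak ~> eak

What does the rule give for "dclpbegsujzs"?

Looking at the pairs, the operation is to keep only the last 3 characters.
Doing the same to "dclpbegsujzs": "jzs".

jzs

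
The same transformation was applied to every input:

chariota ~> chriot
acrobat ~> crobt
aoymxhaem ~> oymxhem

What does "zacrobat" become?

zcrobt

What's happening: remove every "a".
So "zacrobat" becomes "zcrobt".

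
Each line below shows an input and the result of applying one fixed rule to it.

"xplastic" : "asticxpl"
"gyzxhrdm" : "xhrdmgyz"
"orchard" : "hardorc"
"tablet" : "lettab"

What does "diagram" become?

gramdia

The transformation: move the first 3 characters to the end (rotate left by 3).
Applying that to "diagram" gives "gramdia".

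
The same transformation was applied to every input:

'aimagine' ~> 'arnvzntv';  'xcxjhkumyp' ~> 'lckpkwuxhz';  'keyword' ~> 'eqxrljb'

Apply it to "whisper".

Rule — shift every letter 13 places forward in the alphabet (wrapping around) — i.e. ROT13, then move the last 2 characters to the front (rotate right by 2).
Starting from "whisper": after the first operation, "juvfcre"; after the second, "rejuvfc".

rejuvfc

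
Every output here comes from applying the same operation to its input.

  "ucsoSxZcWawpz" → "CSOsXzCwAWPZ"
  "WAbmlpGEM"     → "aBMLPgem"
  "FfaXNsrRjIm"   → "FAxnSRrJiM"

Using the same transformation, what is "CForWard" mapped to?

fORwARD

The pattern: flip the case of every letter, then delete the first character.
Applying that to "CForWard" gives "fORwARD".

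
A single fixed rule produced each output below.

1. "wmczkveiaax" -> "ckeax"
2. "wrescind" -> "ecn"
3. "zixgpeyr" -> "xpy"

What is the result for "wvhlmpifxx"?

hmix

The rule is to delete the first 2 characters, then keep every other character starting from the first (positions 1st, 3rd, 5th, ...).
"wvhlmpifxx" → "hlmpifxx" → "hmix".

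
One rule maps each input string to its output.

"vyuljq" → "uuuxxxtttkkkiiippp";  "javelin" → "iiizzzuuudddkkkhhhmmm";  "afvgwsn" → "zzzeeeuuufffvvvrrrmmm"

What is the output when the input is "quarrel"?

ppptttzzzqqqqqqdddkkk

In each case the input is transformed by: repeat every character 3 times, then shift every letter 1 place backward in the alphabet (wrapping around).
Starting from "quarrel": after the first operation, "qqquuuaaarrrrrreeelll"; after the second, "ppptttzzzqqqqqqdddkkk".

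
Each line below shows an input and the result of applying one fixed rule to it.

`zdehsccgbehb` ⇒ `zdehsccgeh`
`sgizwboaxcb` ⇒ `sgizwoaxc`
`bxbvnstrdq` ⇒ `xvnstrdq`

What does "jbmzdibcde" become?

jmzdicde

In each case the input is transformed by: remove every "b".
So "jbmzdibcde" becomes "jmzdicde".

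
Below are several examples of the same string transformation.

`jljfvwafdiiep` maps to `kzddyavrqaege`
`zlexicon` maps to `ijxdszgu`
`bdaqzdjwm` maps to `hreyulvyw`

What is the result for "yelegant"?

oivbzgzt

The pattern: reverse the string, then shift every letter 5 places backward in the alphabet (wrapping around).
Working it through for "yelegant": intermediate "tnageley", final "oivbzgzt".
(Check on "zlexicon": → "nocixelz" → "ijxdszgu" ✓)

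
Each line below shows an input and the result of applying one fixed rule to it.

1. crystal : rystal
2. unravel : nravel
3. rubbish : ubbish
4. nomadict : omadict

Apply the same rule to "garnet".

arnet

The rule is to delete the first character.
So "garnet" becomes "arnet".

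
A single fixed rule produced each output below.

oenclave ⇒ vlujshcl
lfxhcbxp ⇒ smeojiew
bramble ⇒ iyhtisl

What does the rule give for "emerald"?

ltlyhsk

Looking at the pairs, the operation is to shift every letter 7 places forward in the alphabet (wrapping around).
Doing the same to "emerald": "ltlyhsk".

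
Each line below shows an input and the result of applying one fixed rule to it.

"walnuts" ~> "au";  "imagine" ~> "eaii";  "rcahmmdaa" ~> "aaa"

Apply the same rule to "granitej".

aie

Rule — swap the first and last characters, then keep only the vowels.
Doing the same to "granitej": "aie".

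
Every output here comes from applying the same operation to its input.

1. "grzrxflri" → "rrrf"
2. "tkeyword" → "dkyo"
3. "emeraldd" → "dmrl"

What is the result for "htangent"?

ttne

Each output is the input with this applied: keep every other character starting from the second (positions 2nd, 4th, 6th, ...), then move the last character to the front.
Working it through for "htangent": intermediate "tnet", final "ttne".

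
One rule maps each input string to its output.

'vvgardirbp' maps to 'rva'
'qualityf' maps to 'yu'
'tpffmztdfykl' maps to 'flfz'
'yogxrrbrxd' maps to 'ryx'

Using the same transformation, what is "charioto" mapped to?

The rule is to swap the front and back halves of the string, then keep one character in every 3, starting at position 3 (positions 3rd, 6th, 9th, ...).
For "charioto", step one produces "iotochar"; step two turns that into "th".

th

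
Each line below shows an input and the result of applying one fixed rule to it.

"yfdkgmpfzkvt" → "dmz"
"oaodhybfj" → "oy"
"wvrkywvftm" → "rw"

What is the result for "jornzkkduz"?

rk

What's happening: delete the last 2 characters, then keep one character in every 3, starting at position 3 (positions 3rd, 6th, 9th, ...).
Working it through for "jornzkkduz": intermediate "jornzkkd", final "rk".
(Check on "oaodhybfj": → "oaodhyb" → "oy" ✓)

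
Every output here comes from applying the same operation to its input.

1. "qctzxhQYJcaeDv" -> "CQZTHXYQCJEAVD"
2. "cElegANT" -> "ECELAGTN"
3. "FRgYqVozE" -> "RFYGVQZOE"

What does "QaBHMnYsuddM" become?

The pattern: swap each adjacent pair of characters (1↔2, 3↔4, ...), then convert every letter to uppercase.
Starting from "QaBHMnYsuddM": after the first operation, "aQHBnMsYduMd"; after the second, "AQHBNMSYDUMD".

AQHBNMSYDUMD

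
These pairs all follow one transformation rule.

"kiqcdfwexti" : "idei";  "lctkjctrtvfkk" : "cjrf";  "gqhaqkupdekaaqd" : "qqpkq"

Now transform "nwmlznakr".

wzk

Rule — keep one character in every 3, starting at position 2 (positions 2nd, 5th, 8th, ...).
Doing the same to "nwmlznakr": "wzk".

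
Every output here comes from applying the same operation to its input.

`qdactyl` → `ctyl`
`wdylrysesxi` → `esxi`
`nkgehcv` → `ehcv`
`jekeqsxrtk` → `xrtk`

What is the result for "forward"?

ward

Rule — keep only the last 4 characters.
Doing the same to "forward": "ward".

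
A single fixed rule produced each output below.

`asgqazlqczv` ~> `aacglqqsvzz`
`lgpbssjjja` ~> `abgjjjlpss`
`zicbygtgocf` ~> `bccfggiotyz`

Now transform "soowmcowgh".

cghmooosww

The pattern: sort the characters into alphabetical order.
For "soowmcowgh" the result is "cghmooosww".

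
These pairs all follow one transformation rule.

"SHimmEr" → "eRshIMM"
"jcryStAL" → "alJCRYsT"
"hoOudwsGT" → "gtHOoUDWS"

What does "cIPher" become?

ERCipH

Each output is the input with this applied: move the last 2 characters to the front (rotate right by 2), then flip the case of every letter.
So "cIPher" becomes "ERCipH".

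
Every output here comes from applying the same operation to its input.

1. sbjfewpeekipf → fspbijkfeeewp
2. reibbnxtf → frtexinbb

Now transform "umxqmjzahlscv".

vucmsxlqhmajz

Looking at the pairs, the operation is to take characters alternately from the front and the back (1st, last, 2nd, 2nd-last, ...), then swap each adjacent pair of characters (1↔2, 3↔4, ...).
Starting from "umxqmjzahlscv": after the first operation, "uvmcxsqlmhjaz"; after the second, "vucmsxlqhmajz".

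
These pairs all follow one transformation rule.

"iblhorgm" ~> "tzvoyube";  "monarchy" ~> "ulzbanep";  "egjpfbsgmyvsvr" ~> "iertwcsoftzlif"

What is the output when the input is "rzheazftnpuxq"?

kdemurnmsgach

Rule — move the last 2 characters to the front (rotate right by 2), then shift every letter 13 places forward in the alphabet (wrapping around) — i.e. ROT13.
Applying that to "rzheazftnpuxq" gives "kdemurnmsgach".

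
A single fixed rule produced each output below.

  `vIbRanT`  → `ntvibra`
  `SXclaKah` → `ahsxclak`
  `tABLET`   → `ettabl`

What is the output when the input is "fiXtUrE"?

refixtu

Rule — move the last 2 characters to the front (rotate right by 2), then convert every letter to lowercase.
On "fiXtUrE" that produces "refixtu".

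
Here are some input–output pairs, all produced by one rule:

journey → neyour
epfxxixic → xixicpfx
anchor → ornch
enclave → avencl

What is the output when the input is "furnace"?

aceurn

The pattern: delete the first character, then move the first 3 characters to the end (rotate left by 3).
For "furnace" the result is "aceurn".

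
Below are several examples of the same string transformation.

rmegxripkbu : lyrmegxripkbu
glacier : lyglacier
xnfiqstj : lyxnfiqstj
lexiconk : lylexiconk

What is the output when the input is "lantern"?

The transformation: prepend "ly".
So "lantern" becomes "lylantern".

lylantern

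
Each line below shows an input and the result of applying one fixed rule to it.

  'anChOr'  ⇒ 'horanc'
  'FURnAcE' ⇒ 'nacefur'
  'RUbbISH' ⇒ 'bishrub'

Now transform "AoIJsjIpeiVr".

jsjipeivraoi

Each output is the input with this applied: move the first 3 characters to the end (rotate left by 3), then convert every letter to lowercase.
Applying both steps to "AoIJsjIpeiVr": "JsjIpeiVrAoI", then "jsjipeivraoi".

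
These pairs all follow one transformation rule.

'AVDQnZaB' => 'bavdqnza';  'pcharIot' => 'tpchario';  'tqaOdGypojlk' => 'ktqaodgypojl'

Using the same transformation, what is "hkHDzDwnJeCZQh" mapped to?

The transformation: move the last character to the front, then convert every letter to lowercase.
Starting from "hkHDzDwnJeCZQh": after the first operation, "hhkHDzDwnJeCZQ"; after the second, "hhkhdzdwnjeczq".

hhkhdzdwnjeczq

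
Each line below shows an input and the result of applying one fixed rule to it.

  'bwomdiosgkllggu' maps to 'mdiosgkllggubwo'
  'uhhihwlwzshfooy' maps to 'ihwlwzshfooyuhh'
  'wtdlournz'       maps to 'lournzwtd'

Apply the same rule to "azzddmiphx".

ddmiphxazz

In each case the input is transformed by: move the first 3 characters to the end (rotate left by 3).
"azzddmiphx" → "ddmiphxazz".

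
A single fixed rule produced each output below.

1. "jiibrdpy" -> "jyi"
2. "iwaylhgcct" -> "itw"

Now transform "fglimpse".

feg

The rule is to take characters alternately from the front and the back (1st, last, 2nd, 2nd-last, ...), then keep only the first 3 characters.
For "fglimpse", step one produces "fegslpim"; step two turns that into "feg".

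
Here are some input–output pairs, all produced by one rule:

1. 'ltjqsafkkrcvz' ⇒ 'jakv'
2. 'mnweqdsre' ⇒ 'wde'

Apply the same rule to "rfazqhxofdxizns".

ahfis

In each case the input is transformed by: keep one character in every 3, starting at position 3 (positions 3rd, 6th, 9th, ...).
"rfazqhxofdxizns" → "ahfis".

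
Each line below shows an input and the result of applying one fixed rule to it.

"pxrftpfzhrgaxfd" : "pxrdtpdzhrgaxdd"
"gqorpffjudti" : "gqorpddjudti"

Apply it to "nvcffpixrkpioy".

Looking at the pairs, the operation is to replace every "f" with "d".
On "nvcffpixrkpioy" that produces "nvcddpixrkpioy".

nvcddpixrkpioy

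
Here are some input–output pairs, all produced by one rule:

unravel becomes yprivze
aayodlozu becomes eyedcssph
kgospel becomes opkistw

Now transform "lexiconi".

pmirbsmg

The rule is to shift every letter 4 places forward in the alphabet (wrapping around), then take characters alternately from the front and the back (1st, last, 2nd, 2nd-last, ...).
Working it through for "lexiconi": intermediate "pibmgsrm", final "pmirbsmg".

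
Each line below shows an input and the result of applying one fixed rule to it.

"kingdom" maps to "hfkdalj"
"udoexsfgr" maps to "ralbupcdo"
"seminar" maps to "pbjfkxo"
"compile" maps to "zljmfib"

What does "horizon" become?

In each case the input is transformed by: shift every letter 3 places backward in the alphabet (wrapping around).
Doing the same to "horizon": "elofwlk".

elofwlk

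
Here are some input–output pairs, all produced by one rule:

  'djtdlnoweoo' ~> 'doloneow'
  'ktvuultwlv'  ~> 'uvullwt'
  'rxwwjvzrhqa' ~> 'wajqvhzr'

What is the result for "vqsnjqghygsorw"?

nwjrqogshgy

Each output is the input with this applied: delete the first 3 characters, then take characters alternately from the front and the back (1st, last, 2nd, 2nd-last, ...).
Applying both steps to "vqsnjqghygsorw": "njqghygsorw", then "nwjrqogshgy".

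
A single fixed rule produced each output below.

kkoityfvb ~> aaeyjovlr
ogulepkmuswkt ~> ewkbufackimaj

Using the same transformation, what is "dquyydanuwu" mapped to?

In each case the input is transformed by: shift every letter 10 places backward in the alphabet (wrapping around).
For "dquyydanuwu" the result is "tgkootqdkmk".

tgkootqdkmk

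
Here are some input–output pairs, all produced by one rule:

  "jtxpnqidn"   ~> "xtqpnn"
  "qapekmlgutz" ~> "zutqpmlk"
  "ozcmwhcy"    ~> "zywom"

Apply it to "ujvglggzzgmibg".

The transformation: sort the characters into reverse alphabetical order, then delete the last 3 characters.
For "ujvglggzzgmibg", step one produces "zzvumljigggggb"; step two turns that into "zzvumljiggg".

zzvumljiggg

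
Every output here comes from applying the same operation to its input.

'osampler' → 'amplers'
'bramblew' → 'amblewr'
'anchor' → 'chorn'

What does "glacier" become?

The rule is to delete the first character, then move the first character to the end.
On "glacier": the first step gives "lacier", and the second then gives "acierl".

acierl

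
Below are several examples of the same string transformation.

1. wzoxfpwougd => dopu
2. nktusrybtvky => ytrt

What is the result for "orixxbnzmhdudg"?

gibmu

Each output is the input with this applied: move the last 2 characters to the front (rotate right by 2), then keep one character in every 3, starting at position 2 (positions 2nd, 5th, 8th, ...).
On "orixxbnzmhdudg": the first step gives "dgorixxbnzmhdu", and the second then gives "gibmu".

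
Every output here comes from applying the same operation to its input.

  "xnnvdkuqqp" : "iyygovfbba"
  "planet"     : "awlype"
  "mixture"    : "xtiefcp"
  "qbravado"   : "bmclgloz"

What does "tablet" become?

Looking at the pairs, the operation is to shift every letter 11 places forward in the alphabet (wrapping around).
"tablet" → "elmwpe".

elmwpe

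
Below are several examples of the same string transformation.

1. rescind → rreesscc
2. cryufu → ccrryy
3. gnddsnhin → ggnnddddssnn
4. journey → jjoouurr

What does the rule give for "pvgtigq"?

ppvvggtt

What's happening: delete the last 3 characters, then double every character.
"pvgtigq" → "ppvvggtt".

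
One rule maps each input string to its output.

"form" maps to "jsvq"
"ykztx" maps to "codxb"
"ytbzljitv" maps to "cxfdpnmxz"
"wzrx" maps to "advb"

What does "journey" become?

The transformation: shift every letter 4 places forward in the alphabet (wrapping around).
Doing the same to "journey": "nsyvric".

nsyvric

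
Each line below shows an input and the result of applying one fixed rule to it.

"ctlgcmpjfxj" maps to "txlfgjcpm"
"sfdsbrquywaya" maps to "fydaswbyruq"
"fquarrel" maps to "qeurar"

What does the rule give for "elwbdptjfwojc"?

In each case the input is transformed by: take characters alternately from the front and the back (1st, last, 2nd, 2nd-last, ...), then delete the first 2 characters.
Applying that to "elwbdptjfwojc" gives "ljwobwdfpjt".

ljwobwdfpjt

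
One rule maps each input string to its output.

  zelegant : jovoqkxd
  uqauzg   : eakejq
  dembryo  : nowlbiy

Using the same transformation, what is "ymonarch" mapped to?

In each case the input is transformed by: shift every letter 10 places forward in the alphabet (wrapping around).
So "ymonarch" becomes "iwyxkbmr".

iwyxkbmr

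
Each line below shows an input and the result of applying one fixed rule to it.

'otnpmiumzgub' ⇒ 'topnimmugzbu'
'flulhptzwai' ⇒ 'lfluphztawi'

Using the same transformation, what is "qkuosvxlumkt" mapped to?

The transformation: swap each adjacent pair of characters (1↔2, 3↔4, ...).
Applying that to "qkuosvxlumkt" gives "kqouvslxmutk".

kqouvslxmutk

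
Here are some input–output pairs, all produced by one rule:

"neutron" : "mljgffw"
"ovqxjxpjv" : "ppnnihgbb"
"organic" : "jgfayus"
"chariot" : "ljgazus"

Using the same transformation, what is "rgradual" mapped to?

Rule — sort the characters into reverse alphabetical order, then shift every letter 8 places backward in the alphabet (wrapping around).
Starting from "rgradual": after the first operation, "urrlgdaa"; after the second, "mjjdyvss".

mjjdyvss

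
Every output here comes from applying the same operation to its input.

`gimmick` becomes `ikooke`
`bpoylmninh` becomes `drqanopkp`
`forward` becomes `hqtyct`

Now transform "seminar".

What's happening: delete the last character, then shift every letter 2 places forward in the alphabet (wrapping around).
"seminar" → "semina" → "ugokpc".

ugokpc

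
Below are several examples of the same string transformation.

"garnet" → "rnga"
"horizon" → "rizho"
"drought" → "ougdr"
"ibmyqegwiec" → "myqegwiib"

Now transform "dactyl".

ctda

What's happening: delete the last 2 characters, then move the first 2 characters to the end (rotate left by 2).
For "dactyl", step one produces "dact"; step two turns that into "ctda".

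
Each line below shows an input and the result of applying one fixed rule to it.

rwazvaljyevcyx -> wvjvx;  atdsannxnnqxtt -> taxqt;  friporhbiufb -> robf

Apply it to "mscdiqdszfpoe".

sisp

Rule — keep one character in every 3, starting at position 2 (positions 2nd, 5th, 8th, ...).
Doing the same to "mscdiqdszfpoe": "sisp".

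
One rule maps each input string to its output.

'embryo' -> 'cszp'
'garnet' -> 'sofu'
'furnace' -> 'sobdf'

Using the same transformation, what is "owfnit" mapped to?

goju

The transformation: shift every letter 1 place forward in the alphabet (wrapping around), then delete the first 2 characters.
Applying both steps to "owfnit": "pxgoju", then "goju".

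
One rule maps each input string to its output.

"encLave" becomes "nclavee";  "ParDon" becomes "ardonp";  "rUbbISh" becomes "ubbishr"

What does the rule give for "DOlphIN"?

The rule is to move the first character to the end, then convert every letter to lowercase.
On "DOlphIN": the first step gives "OlphIND", and the second then gives "olphind".

olphind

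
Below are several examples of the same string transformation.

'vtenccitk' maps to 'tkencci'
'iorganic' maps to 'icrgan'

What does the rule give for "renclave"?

vencla

The transformation: delete the first 2 characters, then move the last 2 characters to the front (rotate right by 2).
Starting from "renclave": after the first operation, "nclave"; after the second, "vencla".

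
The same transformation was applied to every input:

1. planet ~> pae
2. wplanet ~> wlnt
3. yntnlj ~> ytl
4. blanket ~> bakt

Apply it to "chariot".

cait

Rule — keep every other character starting from the first (positions 1st, 3rd, 5th, ...).
Applying that to "chariot" gives "cait".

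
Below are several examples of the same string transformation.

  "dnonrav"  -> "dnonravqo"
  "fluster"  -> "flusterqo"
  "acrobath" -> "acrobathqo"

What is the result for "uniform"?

uniformqo

The pattern: append "qo".
For "uniform" the result is "uniformqo".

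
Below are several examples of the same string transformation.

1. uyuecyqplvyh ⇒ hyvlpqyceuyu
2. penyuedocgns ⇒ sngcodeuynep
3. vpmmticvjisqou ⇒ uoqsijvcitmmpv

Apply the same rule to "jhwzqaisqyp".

Rule — reverse the string.
So "jhwzqaisqyp" becomes "pyqsiaqzwhj".

pyqsiaqzwhj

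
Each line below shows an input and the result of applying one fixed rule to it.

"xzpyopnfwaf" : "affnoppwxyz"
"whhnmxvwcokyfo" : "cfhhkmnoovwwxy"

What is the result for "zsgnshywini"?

Each output is the input with this applied: sort the characters into alphabetical order.
So "zsgnshywini" becomes "ghiinnsswyz".

ghiinnsswyz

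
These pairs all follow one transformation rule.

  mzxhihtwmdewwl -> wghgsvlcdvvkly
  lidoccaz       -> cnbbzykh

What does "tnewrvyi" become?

dvquxhsm

The transformation: shift every letter 1 place backward in the alphabet (wrapping around), then move the first 2 characters to the end (rotate left by 2).
"tnewrvyi" → "smdvquxh" → "dvquxhsm".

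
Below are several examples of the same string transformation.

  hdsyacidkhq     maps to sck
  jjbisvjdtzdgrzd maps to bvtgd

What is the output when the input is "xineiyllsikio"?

Rule — keep one character in every 3, starting at position 3 (positions 3rd, 6th, 9th, ...).
For "xineiyllsikio" the result is "nysi".

nysi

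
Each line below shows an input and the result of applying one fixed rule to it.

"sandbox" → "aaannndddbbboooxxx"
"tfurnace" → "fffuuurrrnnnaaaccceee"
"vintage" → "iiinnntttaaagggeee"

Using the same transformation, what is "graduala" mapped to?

Looking at the pairs, the operation is to delete the first character, then repeat every character 3 times.
Applying both steps to "graduala": "raduala", then "rrraaaddduuuaaalllaaa".

rrraaaddduuuaaalllaaa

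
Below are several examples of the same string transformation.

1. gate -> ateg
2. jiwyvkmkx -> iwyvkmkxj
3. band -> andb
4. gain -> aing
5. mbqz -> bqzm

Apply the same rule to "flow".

lowf

What's happening: move the first character to the end.
So "flow" becomes "lowf".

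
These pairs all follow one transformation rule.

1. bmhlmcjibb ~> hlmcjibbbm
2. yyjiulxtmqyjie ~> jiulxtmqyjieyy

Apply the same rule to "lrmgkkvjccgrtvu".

The transformation: move the first 2 characters to the end (rotate left by 2).
Applying that to "lrmgkkvjccgrtvu" gives "mgkkvjccgrtvulr".

mgkkvjccgrtvulr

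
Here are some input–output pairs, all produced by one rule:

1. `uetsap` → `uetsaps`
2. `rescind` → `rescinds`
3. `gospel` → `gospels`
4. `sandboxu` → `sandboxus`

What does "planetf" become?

planetfs

Each output is the input with this applied: append "s".
"planetf" → "planetfs".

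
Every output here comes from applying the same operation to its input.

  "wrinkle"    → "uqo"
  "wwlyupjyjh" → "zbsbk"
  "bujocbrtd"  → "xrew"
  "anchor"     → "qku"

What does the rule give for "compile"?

rso

What's happening: shift every letter 3 places forward in the alphabet (wrapping around), then keep every other character starting from the second (positions 2nd, 4th, 6th, ...).
Working it through for "compile": intermediate "frpsloh", final "rso".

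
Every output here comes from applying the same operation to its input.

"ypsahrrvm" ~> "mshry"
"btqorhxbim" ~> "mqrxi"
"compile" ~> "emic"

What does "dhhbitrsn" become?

The pattern: swap the first and last characters, then keep every other character starting from the first (positions 1st, 3rd, 5th, ...).
For "dhhbitrsn", step one produces "nhhbitrsd"; step two turns that into "nhird".

nhird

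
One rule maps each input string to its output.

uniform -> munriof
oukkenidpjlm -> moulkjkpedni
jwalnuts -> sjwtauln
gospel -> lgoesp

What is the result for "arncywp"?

parwnyc

The pattern: swap the first and last characters, then take characters alternately from the front and the back (1st, last, 2nd, 2nd-last, ...).
On "arncywp": the first step gives "prncywa", and the second then gives "parwnyc".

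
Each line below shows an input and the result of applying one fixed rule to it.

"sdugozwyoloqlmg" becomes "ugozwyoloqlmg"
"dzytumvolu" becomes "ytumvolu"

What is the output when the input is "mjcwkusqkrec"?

In each case the input is transformed by: delete the first 2 characters.
So "mjcwkusqkrec" becomes "cwkusqkrec".

cwkusqkrec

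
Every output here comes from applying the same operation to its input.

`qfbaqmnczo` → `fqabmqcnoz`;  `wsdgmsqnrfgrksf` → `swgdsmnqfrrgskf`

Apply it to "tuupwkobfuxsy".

What's happening: swap each adjacent pair of characters (1↔2, 3↔4, ...).
Doing the same to "tuupwkobfuxsy": "utpukwboufsxy".

utpukwboufsxy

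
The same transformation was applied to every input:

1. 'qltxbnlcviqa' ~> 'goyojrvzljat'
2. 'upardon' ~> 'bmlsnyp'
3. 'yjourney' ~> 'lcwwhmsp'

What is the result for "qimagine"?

glcogkye

In each case the input is transformed by: move the last 3 characters to the front (rotate right by 3), then shift every letter 2 places backward in the alphabet (wrapping around).
On "qimagine" that produces "glcogkye".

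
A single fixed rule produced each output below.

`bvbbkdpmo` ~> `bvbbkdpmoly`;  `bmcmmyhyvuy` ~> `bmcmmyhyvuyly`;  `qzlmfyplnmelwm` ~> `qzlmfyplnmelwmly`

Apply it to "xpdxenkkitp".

In each case the input is transformed by: append "ly".
For "xpdxenkkitp" the result is "xpdxenkkitply".

xpdxenkkitply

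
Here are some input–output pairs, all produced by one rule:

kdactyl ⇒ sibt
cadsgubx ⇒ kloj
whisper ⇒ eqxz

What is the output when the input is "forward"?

What's happening: shift every letter 8 places forward in the alphabet (wrapping around), then keep every other character starting from the first (positions 1st, 3rd, 5th, ...).
Working it through for "forward": intermediate "nwzeizl", final "nzil".

nzil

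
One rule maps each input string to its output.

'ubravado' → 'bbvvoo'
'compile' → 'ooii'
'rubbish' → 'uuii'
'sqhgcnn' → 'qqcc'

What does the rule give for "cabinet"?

aann

In each case the input is transformed by: keep one character in every 3, starting at position 2 (positions 2nd, 5th, 8th, ...), then double every character.
On "cabinet": the first step gives "an", and the second then gives "aann".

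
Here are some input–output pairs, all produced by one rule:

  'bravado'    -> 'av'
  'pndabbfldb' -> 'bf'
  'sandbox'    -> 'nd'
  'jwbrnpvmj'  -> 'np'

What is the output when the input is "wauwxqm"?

Each output is the input with this applied: move the last 3 characters to the front (rotate right by 3), then keep only the last 2 characters.
Starting from "wauwxqm": after the first operation, "xqmwauw"; after the second, "uw".

uw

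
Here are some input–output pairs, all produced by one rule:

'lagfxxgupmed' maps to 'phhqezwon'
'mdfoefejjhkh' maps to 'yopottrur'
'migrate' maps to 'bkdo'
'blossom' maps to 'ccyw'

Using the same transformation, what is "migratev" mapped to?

The rule is to delete the first 3 characters, then shift every letter 10 places forward in the alphabet (wrapping around).
On "migratev": the first step gives "ratev", and the second then gives "bkdof".

bkdof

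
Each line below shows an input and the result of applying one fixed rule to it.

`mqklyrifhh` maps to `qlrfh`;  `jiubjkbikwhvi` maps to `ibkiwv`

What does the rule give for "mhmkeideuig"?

Looking at the pairs, the operation is to keep every other character starting from the second (positions 2nd, 4th, 6th, ...).
Doing the same to "mhmkeideuig": "hkiei".

hkiei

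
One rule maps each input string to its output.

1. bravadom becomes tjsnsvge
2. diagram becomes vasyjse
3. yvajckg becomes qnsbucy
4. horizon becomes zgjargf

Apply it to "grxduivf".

Each output is the input with this applied: shift every letter 8 places backward in the alphabet (wrapping around).
On "grxduivf" that produces "yjpvmanx".

yjpvmanx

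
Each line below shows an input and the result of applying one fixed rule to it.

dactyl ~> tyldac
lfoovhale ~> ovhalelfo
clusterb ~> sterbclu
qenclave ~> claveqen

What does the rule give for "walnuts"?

nutswal

The pattern: move the first 3 characters to the end (rotate left by 3).
So "walnuts" becomes "nutswal".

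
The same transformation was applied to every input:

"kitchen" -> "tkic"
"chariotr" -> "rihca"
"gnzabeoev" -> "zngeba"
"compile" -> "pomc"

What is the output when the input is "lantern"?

The rule is to delete the last 3 characters, then sort the characters into reverse alphabetical order.
For "lantern", step one produces "lant"; step two turns that into "tnla".

tnla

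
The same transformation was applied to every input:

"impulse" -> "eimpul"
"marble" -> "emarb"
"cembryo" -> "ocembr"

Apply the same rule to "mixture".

emixtu

In each case the input is transformed by: move the last 2 characters to the front (rotate right by 2), then delete the first character.
On "mixture": the first step gives "remixtu", and the second then gives "emixtu".
(Check on "cembryo": → "yocembr" → "ocembr" ✓)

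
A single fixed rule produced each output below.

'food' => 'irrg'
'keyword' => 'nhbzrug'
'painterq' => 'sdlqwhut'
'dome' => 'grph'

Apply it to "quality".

txdolwb

Each output is the input with this applied: shift every letter 3 places forward in the alphabet (wrapping around).
Applying that to "quality" gives "txdolwb".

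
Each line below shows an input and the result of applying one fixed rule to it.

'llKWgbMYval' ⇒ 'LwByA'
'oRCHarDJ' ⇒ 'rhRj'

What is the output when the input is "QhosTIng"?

HSiG

Looking at the pairs, the operation is to keep every other character starting from the second (positions 2nd, 4th, 6th, ...), then flip the case of every letter.
Doing the same to "QhosTIng": "HSiG".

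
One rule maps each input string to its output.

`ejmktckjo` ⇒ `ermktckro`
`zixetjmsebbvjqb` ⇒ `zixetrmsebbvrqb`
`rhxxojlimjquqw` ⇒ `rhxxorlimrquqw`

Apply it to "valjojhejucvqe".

Rule — replace every "j" with "r".
Applying that to "valjojhejucvqe" gives "valrorherucvqe".

valrorherucvqe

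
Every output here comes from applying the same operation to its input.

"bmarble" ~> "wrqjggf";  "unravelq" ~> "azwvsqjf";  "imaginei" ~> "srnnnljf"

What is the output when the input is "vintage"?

aysnljf

The pattern: sort the characters into reverse alphabetical order, then shift every letter 5 places forward in the alphabet (wrapping around).
"vintage" → "vtnigea" → "aysnljf".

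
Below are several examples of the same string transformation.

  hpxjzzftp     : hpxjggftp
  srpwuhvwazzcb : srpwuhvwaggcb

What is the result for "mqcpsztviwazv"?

mqcpsgtviwagv

The transformation: replace every "z" with "g".
Doing the same to "mqcpsztviwazv": "mqcpsgtviwagv".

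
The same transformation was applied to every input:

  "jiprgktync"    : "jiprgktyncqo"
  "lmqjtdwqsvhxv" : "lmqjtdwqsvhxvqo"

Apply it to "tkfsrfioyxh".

tkfsrfioyxhqo

The transformation: append "qo".
Applying that to "tkfsrfioyxh" gives "tkfsrfioyxhqo".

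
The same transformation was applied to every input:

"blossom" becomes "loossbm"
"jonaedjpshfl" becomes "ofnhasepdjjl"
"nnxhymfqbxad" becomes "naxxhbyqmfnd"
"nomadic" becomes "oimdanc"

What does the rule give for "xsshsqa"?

The rule is to take characters alternately from the front and the back (1st, last, 2nd, 2nd-last, ...), then move the first 2 characters to the end (rotate left by 2).
On "xsshsqa": the first step gives "xasqssh", and the second then gives "sqsshxa".

sqsshxa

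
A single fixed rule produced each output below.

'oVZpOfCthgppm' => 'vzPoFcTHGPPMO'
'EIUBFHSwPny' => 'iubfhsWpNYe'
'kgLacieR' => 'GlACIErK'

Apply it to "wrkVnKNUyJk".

RKvNknuYjKW

What's happening: move the first character to the end, then flip the case of every letter.
Starting from "wrkVnKNUyJk": after the first operation, "rkVnKNUyJkw"; after the second, "RKvNknuYjKW".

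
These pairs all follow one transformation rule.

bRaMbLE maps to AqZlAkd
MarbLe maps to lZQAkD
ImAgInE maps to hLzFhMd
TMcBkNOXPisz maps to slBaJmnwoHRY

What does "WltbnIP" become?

vKSAMho

Each output is the input with this applied: shift every letter 1 place backward in the alphabet (wrapping around), then flip the case of every letter.
Working it through for "WltbnIP": intermediate "VksamHO", final "vKSAMho".
(Check on "bRaMbLE": → "aQzLaKD" → "AqZlAkd" ✓)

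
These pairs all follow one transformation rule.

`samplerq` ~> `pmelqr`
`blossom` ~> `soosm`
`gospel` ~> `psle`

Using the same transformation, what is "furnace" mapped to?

nrcae

The pattern: swap each adjacent pair of characters (1↔2, 3↔4, ...), then delete the first 2 characters.
Working it through for "furnace": intermediate "ufnrcae", final "nrcae".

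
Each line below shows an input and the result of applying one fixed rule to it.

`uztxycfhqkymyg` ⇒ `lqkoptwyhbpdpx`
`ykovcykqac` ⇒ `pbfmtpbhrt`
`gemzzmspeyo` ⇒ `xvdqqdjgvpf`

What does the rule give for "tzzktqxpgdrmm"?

In each case the input is transformed by: shift every letter 9 places backward in the alphabet (wrapping around).
On "tzzktqxpgdrmm" that produces "kqqbkhogxuidd".

kqqbkhogxuidd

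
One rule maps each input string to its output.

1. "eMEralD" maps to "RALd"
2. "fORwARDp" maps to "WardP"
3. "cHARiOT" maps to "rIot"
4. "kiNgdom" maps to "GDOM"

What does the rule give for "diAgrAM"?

GRam

Each output is the input with this applied: flip the case of every letter, then delete the first 3 characters.
"diAgrAM" → "DIaGRam" → "GRam".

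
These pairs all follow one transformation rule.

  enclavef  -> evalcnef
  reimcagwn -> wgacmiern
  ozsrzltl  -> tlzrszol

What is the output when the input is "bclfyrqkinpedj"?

The transformation: move the last character to the front, then reverse the string.
"bclfyrqkinpedj" → "jbclfyrqkinped" → "depnikqryflcbj".
(Check on "ozsrzltl": → "lozsrzlt" → "tlzrszol" ✓)

depnikqryflcbj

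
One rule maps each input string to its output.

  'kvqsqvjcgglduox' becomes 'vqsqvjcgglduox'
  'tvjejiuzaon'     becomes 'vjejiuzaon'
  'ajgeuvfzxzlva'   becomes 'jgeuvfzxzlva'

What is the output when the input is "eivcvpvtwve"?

What's happening: delete the first character.
"eivcvpvtwve" → "ivcvpvtwve".

ivcvpvtwve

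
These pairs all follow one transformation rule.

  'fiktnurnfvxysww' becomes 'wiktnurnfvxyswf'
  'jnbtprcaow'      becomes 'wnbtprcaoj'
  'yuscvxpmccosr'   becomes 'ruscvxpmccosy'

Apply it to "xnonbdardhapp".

pnonbdardhapx

In each case the input is transformed by: swap the first and last characters.
For "xnonbdardhapp" the result is "pnonbdardhapx".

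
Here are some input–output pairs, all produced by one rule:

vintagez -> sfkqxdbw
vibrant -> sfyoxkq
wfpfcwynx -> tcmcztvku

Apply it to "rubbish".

oryyfpe

Rule — shift every letter 3 places backward in the alphabet (wrapping around).
"rubbish" → "oryyfpe".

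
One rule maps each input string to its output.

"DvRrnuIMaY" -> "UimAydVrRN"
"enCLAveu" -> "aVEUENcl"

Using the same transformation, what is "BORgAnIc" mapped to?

The transformation: swap the front and back halves of the string, then flip the case of every letter.
For "BORgAnIc", step one produces "AnIcBORg"; step two turns that into "aNiCborG".

aNiCborG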